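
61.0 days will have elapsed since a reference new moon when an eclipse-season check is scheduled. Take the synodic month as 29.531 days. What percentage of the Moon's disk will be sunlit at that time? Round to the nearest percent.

4%

61.0 d spans 2 complete synodic months (2 × 29.531 = 59.06 d) plus 1.94 d.
Phase angle: θ = 360°·(1.94 d)/(29.531 d) = 23.6°.
cos 23.6° = 0.916, so f = (1 − 0.916)/2 = 0.042, so 4%.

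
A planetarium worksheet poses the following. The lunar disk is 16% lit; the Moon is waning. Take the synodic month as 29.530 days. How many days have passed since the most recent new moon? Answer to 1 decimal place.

25.7 days

From f = (1 − cos θ)/2: cos θ = 1 − 2×0.16 = 0.680; arccos → 47.2°.
A waning Moon lies in 180°–360°, so θ = 360° − 47.2° = 312.8°.
Age = 29.530 × 312.8°/360° ≈ 25.66 days.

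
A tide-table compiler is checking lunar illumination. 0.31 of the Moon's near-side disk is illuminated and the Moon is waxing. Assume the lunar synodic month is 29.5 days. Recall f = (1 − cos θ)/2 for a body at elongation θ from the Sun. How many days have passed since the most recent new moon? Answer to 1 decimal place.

5.5 days

cos θ = 1 − 2f = 0.380, giving a principal value of 67.7°.
The Moon is waxing (0°–180°), so θ = 67.7° directly.
That fraction of the synodic month is 67.7/360 × 29.5 d ≈ 5.54 d.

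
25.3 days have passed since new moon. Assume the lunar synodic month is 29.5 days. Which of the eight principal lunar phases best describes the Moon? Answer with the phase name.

waning crescent

At 25.3/29.5 of the cycle, θ ≈ 309° — the waning crescent range.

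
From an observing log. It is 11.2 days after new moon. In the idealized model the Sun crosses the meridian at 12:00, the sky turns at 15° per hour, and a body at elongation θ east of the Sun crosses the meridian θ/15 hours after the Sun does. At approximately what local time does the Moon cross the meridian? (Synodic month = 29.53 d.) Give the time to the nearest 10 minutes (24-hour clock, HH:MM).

Phase angle: θ = 360°·(11.2 d)/(29.53 d) = 136.5°.
The Moon trails the Sun by θ/15 = 136.5/15 ≈ 9.10 hours.
12:00 + 9.103 h ≈ 21:06 → 21:10 to the nearest ten minutes.

21:10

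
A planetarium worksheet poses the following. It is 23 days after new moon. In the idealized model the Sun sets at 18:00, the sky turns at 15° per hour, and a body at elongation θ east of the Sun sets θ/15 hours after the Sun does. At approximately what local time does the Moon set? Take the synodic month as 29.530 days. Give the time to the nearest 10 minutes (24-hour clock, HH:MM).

12:40

Elongation θ = 360° × 23/29.530 ≈ 280.4°.
The Moon trails the Sun by θ/15 = 280.4/15 ≈ 18.69 hours.
18:00 + 18.693 h ≈ 12:42 → 12:40 to the nearest ten minutes.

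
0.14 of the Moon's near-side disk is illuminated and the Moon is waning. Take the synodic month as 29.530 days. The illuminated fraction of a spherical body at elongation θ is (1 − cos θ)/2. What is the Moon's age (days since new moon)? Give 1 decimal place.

25.9 days

Invert f = (1 − cos θ)/2 to get cos θ = 1 − 2(0.14) = 0.720, hence θ₀ = arccos 0.720 = 43.9°.
Since the Moon is past full (waning), take the reflex angle: θ = 360° − 43.9° = 316.1°.
That fraction of the synodic month is 316.1/360 × 29.530 d ≈ 25.93 d.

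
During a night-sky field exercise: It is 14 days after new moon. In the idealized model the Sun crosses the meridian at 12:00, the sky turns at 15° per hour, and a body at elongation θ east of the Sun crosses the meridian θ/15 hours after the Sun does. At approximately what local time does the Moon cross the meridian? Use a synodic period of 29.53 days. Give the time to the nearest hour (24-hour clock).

23:00

Phase angle: θ = 360°·(14 d)/(29.53 d) = 170.7°.
The Moon trails the Sun by θ/15 = 170.7/15 ≈ 11.38 hours.
12:00 + 11.38 h ≈ 23:23 → 23:00 to the nearest hour.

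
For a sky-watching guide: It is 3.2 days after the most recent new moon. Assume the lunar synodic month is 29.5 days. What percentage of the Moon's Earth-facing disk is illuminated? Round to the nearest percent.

11%

Elongation θ = 360° × 3.2/29.5 ≈ 39.1°.
Illuminated fraction = (1 − cos 39.1°)/2 = (1 − 0.777)/2 ≈ 0.112, so 11%.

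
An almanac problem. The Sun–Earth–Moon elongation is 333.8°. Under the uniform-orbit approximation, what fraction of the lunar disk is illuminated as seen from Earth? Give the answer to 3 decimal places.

0.051

f = (1 − cos 333.8°)/2 = (1 − 0.897)/2 ≈ 0.051.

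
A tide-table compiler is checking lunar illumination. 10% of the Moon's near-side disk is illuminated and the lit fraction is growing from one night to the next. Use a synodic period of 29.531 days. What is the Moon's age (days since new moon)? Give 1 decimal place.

cos θ = 1 − 2f = 0.800, giving a principal value of 36.9°.
The Moon is waxing (0°–180°), so θ = 36.9° directly.
That fraction of the synodic month is 36.9/360 × 29.531 d ≈ 3.02 d.

3.0 days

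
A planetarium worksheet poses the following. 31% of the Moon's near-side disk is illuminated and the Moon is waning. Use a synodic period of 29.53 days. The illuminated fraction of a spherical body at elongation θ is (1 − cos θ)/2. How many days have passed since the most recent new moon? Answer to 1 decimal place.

cos θ = 1 − 2f = 0.380, giving a principal value of 67.7°.
A waning Moon lies in 180°–360°, so θ = 360° − 67.7° = 292.3°.
Age = 29.53 × 292.3°/360° ≈ 23.98 days.

24.0 days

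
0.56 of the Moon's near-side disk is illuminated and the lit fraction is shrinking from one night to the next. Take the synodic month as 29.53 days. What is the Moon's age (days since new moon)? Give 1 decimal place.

cos θ = 1 − 2f = -0.120, giving a principal value of 96.9°.
A waning Moon lies in 180°–360°, so θ = 360° − 96.9° = 263.1°.
Age = 29.53 × 263.1°/360° ≈ 21.58 days.

21.6 days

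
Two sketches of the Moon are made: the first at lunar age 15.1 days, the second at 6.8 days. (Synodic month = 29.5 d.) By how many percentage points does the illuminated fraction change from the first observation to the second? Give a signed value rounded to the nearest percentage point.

First observation: θ = 360°·15.1/29.5 = 184.3°, so f = 0.999.
Second observation: θ = 83.0°, f = 0.439.
Δf = 0.439 − 0.999 = -0.560, i.e. -56 pp.

-56 percentage points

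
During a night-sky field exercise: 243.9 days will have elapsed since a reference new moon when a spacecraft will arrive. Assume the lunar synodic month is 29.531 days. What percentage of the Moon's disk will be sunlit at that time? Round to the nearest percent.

Reduce mod P: 243.9 − 8×29.531 = 7.65 d into the current lunation.
Elongation θ = 360° × 7.65/29.531 ≈ 93.3°.
cos 93.3° = (-0.057), so f = (1 − (-0.057))/2 = 0.529, so 53%.

53%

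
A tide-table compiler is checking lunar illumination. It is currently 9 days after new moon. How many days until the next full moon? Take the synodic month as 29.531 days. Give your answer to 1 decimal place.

5.8 days

Full moon occurs at elongation 180°, i.e. at age 29.531 × 180/360 = 14.765 d.
So 5.765 days remain (14.765 − 9).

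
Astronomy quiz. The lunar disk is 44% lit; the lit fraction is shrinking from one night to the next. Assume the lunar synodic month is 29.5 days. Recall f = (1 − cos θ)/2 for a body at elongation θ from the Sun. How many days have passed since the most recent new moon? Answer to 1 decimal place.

Invert f = (1 − cos θ)/2 to get cos θ = 1 − 2(0.44) = 0.120, hence θ₀ = arccos 0.120 = 83.1°.
Since the Moon is past full (waning), take the reflex angle: θ = 360° − 83.1° = 276.9°.
That fraction of the synodic month is 276.9/360 × 29.5 d ≈ 22.69 d.

22.7 days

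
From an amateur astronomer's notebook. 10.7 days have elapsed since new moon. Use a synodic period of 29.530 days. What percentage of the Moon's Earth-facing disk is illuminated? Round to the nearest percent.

The Moon has covered 10.7/29.530 of its cycle, so θ ≈ 360° × 10.7/29.530 = 130.4°.
cos 130.4° = (-0.649), so f = (1 − (-0.649))/2 = 0.824, so 82%.

82%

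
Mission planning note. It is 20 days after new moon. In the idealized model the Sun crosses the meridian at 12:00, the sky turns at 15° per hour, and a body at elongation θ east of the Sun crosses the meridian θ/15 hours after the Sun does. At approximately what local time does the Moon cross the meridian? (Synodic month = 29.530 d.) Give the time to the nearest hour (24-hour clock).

04:00

Elongation θ = 360° × 20/29.530 ≈ 243.8°.
At 15° of sky rotation per hour, 243.8° corresponds to a 16.25 h lag.
12:00 + 16.25 h ≈ 04:15 → 04:00 to the nearest hour.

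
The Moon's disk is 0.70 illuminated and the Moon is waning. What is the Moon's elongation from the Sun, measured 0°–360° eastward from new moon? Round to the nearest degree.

246°

From f = (1 − cos θ)/2: cos θ = 1 − 2×0.70 = -0.400; arccos → 113.6°.
Waning ⇒ past full, so θ = 360° − 113.6° = 246.4°.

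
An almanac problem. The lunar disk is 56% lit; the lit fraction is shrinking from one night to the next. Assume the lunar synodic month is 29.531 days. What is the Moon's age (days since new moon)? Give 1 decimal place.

cos θ = 1 − 2f = -0.120, giving a principal value of 96.9°.
Since the Moon is past full (waning), take the reflex angle: θ = 360° − 96.9° = 263.1°.
That fraction of the synodic month is 263.1/360 × 29.531 d ≈ 21.58 d.

21.6 days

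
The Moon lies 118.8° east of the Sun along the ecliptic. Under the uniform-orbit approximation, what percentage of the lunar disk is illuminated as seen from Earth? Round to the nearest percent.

74%

f = (1 − cos 118.8°)/2 = (1 − (-0.482))/2 ≈ 0.741, i.e. 74%.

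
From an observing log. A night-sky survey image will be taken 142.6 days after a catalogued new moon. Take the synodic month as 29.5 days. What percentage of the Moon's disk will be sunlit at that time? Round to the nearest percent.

142.6 d spans 4 complete synodic months (4 × 29.5 = 118.00 d) plus 24.60 d.
Phase angle: θ = 360°·(24.60 d)/(29.5 d) = 300.2°.
cos 300.2° = 0.503, so f = (1 − 0.503)/2 = 0.248, so 25%.

25%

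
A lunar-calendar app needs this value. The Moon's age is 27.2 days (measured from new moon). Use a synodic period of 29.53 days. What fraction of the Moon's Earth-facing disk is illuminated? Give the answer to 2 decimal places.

Elongation θ = 360° × 27.2/29.53 ≈ 331.6°.
cos 331.6° = 0.880, so f = (1 − 0.880)/2 = 0.060.

0.06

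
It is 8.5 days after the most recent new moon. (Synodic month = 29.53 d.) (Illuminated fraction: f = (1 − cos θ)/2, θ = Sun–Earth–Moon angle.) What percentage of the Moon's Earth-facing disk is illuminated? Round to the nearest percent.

Elongation θ = 360° × 8.5/29.53 ≈ 103.6°.
cos 103.6° = (-0.236), so f = (1 − (-0.236))/2 = 0.618, so 62%.

62%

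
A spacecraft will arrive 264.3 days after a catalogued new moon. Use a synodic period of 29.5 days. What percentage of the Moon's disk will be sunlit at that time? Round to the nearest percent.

2%

Reduce mod P: 264.3 − 8×29.5 = 28.30 d into the current lunation.
Phase angle: θ = 360°·(28.30 d)/(29.5 d) = 345.4°.
Illuminated fraction = (1 − cos 345.4°)/2 = (1 − 0.968)/2 ≈ 0.016, so 2%.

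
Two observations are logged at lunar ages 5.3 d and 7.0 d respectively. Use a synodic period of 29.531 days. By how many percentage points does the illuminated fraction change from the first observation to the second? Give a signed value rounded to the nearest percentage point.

+17 pp

θ₁ = 360° × 5.3/29.531 = 64.6°, f₁ = (1 − cos θ₁)/2 = 0.286.
θ₂ = 360° × 7.0/29.531 = 85.3°, f₂ = (1 − cos θ₂)/2 = 0.459.
Change = f₂ − f₁ = +0.174 → +17 percentage points.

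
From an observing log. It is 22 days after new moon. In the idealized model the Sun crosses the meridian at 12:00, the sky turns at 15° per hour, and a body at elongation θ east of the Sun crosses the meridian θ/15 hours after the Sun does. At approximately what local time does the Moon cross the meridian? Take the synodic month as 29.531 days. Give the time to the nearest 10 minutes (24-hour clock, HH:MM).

The Moon has covered 22/29.531 of its cycle, so θ ≈ 360° × 22/29.531 = 268.2°.
At 15° of sky rotation per hour, 268.2° corresponds to a 17.88 h lag.
12:00 + 17.880 h ≈ 05:53 → 05:50 to the nearest ten minutes.

05:50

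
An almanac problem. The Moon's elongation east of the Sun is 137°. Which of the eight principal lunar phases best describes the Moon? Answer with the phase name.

137° lies in the waxing gibbous sector of the 8-phase cycle.

waxing gibbous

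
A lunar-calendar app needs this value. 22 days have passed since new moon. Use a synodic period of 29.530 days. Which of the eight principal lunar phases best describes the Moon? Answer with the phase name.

At 22/29.530 of the cycle, θ ≈ 268° — the last quarter range.

last quarter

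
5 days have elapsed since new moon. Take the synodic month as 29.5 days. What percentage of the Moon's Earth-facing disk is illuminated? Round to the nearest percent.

26%

Elongation θ = 360° × 5/29.5 ≈ 61.0°.
cos 61.0° = 0.485, so f = (1 − 0.485)/2 = 0.258, so 26%.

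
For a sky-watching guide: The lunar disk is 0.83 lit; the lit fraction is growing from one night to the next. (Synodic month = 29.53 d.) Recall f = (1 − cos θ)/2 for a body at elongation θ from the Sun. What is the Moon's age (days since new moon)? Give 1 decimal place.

10.8 days

Invert f = (1 − cos θ)/2 to get cos θ = 1 − 2(0.83) = -0.660, hence θ₀ = arccos -0.660 = 131.3°.
Before full moon the principal value applies: θ = 131.3°.
That fraction of the synodic month is 131.3/360 × 29.53 d ≈ 10.77 d.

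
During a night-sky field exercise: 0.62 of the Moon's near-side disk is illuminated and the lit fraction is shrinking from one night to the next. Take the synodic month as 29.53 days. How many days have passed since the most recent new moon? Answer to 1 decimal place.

21.0 days

cos θ = 1 − 2f = -0.240, giving a principal value of 103.9°.
Since the Moon is past full (waning), take the reflex angle: θ = 360° − 103.9° = 256.1°.
That fraction of the synodic month is 256.1/360 × 29.53 d ≈ 21.01 d.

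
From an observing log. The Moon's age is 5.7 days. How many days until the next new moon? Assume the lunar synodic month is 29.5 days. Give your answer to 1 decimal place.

The next new moon completes the synodic month: 29.5 − 5.7 = 23.800 days.

23.8 days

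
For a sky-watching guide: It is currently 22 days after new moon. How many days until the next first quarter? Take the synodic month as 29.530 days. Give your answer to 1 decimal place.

14.9 days

First quarter is 0.25 of the way through the cycle: age 0.25 × 29.530 = 7.383 d.
Already past this cycle's first quarter; the next is at 7.383 + 29.530 = 36.913 d, so 36.913 − 22 = 14.913 days.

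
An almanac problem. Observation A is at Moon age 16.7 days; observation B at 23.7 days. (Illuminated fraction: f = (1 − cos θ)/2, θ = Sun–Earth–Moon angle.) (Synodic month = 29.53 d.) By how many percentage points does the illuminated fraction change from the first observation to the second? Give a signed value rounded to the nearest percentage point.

-62 percentage points

θ₁ = 360° × 16.7/29.53 = 203.6°, f₁ = (1 − cos θ₁)/2 = 0.958.
θ₂ = 360° × 23.7/29.53 = 288.9°, f₂ = (1 − cos θ₂)/2 = 0.338.
Change = f₂ − f₁ = -0.620 → -62 percentage points.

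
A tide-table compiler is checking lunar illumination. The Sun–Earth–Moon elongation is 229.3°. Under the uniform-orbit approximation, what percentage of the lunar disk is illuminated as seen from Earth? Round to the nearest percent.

83%

cos 229.3° = (-0.652), so f = (1 − (-0.652))/2 = 0.826, i.e. 83%.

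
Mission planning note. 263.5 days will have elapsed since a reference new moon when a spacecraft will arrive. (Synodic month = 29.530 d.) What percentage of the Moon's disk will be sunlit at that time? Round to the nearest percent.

263.5/29.530 = 8.923 lunations, so 8 complete cycles and 27.26 d into the next.
Phase angle: θ = 360°·(27.26 d)/(29.530 d) = 332.3°.
With cos θ = 0.886, the lit fraction is (1 − 0.886)/2 ≈ 0.057, so 6%.

6%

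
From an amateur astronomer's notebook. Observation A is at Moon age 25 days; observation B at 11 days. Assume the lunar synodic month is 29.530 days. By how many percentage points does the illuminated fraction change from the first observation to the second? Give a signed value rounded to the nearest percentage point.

θ₁ = 360° × 25/29.530 = 304.8°, f₁ = (1 − cos θ₁)/2 = 0.215.
θ₂ = 360° × 11/29.530 = 134.1°, f₂ = (1 − cos θ₂)/2 = 0.848.
Change = f₂ − f₁ = +0.633 → +63 percentage points.

+63 pp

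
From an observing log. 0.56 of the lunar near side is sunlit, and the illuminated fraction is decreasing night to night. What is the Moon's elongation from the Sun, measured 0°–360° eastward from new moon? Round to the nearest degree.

Invert f = (1 − cos θ)/2 to get cos θ = 1 − 2(0.56) = -0.120, hence θ₀ = arccos -0.120 = 96.9°.
Since the Moon is past full (waning), take the reflex angle: θ = 360° − 96.9° = 263.1°.

263°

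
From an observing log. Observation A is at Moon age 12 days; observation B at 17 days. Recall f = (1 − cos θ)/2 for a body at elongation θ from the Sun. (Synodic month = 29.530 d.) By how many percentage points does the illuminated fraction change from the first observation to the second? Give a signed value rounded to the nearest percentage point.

First observation: θ = 360°·12/29.530 = 146.3°, so f = 0.916.
Second observation: θ = 207.2°, f = 0.945.
Δf = 0.945 − 0.916 = +0.029, i.e. +3 pp.

+3 pp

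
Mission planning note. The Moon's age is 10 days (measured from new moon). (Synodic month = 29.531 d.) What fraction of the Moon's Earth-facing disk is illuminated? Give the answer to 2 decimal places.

0.76

Elongation θ = 360° × 10/29.531 ≈ 121.9°.
cos 121.9° = (-0.529), so f = (1 − (-0.529))/2 = 0.764.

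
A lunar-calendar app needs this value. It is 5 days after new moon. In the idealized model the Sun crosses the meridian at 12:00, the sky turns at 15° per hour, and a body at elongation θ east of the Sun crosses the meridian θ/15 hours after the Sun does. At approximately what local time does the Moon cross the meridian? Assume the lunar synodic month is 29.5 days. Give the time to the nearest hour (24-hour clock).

16:00

Elongation θ = 360° × 5/29.5 ≈ 61.0°.
At 15° of sky rotation per hour, 61.0° corresponds to a 4.07 h lag.
12:00 + 4.07 h ≈ 16:04 → 16:00 to the nearest hour.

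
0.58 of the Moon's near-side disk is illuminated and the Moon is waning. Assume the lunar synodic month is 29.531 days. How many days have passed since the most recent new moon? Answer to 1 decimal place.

21.4 days

From f = (1 − cos θ)/2: cos θ = 1 − 2×0.58 = -0.160; arccos → 99.2°.
Since the Moon is past full (waning), take the reflex angle: θ = 360° − 99.2° = 260.8°.
That fraction of the synodic month is 260.8/360 × 29.531 d ≈ 21.39 d.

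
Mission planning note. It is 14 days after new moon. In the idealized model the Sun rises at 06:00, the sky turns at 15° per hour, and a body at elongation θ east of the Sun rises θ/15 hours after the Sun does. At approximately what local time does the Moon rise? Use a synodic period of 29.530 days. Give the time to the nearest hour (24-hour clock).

17:00

Phase angle: θ = 360°·(14 d)/(29.530 d) = 170.7°.
The Moon trails the Sun by θ/15 = 170.7/15 ≈ 11.38 hours.
06:00 + 11.38 h ≈ 17:23 → 17:00 to the nearest hour.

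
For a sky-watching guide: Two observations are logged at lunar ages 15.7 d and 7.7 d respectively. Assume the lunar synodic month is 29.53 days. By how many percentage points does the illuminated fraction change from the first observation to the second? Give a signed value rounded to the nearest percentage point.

First observation: θ = 360°·15.7/29.53 = 191.4°, so f = 0.990.
Second observation: θ = 93.9°, f = 0.534.
Δf = 0.534 − 0.990 = -0.456, i.e. -46 pp.

-46 percentage points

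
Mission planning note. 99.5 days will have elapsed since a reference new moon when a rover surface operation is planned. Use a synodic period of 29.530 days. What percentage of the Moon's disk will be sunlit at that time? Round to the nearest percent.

84%

99.5 d spans 3 complete synodic months (3 × 29.530 = 88.59 d) plus 10.91 d.
Phase angle: θ = 360°·(10.91 d)/(29.530 d) = 133.0°.
cos 133.0° = (-0.682), so f = (1 − (-0.682))/2 = 0.841, so 84%.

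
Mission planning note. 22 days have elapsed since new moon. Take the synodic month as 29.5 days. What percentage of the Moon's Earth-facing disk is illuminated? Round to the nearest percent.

51%

Elongation θ = 360° × 22/29.5 ≈ 268.5°.
With cos θ = (-0.027), the lit fraction is (1 − (-0.027))/2 ≈ 0.513, so 51%.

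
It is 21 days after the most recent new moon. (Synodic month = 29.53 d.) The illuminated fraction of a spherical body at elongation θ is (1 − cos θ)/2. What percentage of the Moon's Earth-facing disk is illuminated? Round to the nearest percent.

62%

Elongation θ = 360° × 21/29.53 ≈ 256.0°.
Illuminated fraction = (1 − cos 256.0°)/2 = (1 − (-0.242))/2 ≈ 0.621, so 62%.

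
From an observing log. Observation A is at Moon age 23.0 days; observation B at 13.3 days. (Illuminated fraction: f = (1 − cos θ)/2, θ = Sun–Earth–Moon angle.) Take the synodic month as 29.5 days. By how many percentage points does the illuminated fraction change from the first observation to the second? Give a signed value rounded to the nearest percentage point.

First observation: θ = 360°·23.0/29.5 = 280.7°, so f = 0.407.
Second observation: θ = 162.3°, f = 0.976.
Δf = 0.976 − 0.407 = +0.569, i.e. +57 pp.

+57 percentage points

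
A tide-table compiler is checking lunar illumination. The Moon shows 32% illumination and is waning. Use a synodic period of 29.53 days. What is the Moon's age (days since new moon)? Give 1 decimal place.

cos θ = 1 − 2f = 0.360, giving a principal value of 68.9°.
Waning ⇒ past full, so θ = 360° − 68.9° = 291.1°.
At 360°/29.53 d per day, 291.1° corresponds to 23.88 days.

23.9 days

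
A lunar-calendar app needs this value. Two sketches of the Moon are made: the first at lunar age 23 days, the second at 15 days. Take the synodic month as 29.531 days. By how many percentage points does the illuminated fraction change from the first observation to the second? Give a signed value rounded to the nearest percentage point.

+59 percentage points

First observation: θ = 360°·23/29.531 = 280.4°, so f = 0.410.
Second observation: θ = 182.9°, f = 0.999.
Δf = 0.999 − 0.410 = +0.589, i.e. +59 pp.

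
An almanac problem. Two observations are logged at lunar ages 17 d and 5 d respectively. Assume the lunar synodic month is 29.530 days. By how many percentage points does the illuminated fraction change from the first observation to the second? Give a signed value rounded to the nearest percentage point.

-69 pp

First observation: θ = 360°·17/29.530 = 207.2°, so f = 0.945.
Second observation: θ = 61.0°, f = 0.257.
Δf = 0.257 − 0.945 = -0.687, i.e. -69 pp.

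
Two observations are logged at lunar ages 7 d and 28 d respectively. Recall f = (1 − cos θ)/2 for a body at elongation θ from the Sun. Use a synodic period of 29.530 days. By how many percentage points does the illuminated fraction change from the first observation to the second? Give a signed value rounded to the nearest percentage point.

-43 pp

θ₁ = 360° × 7/29.530 = 85.3°, f₁ = (1 − cos θ₁)/2 = 0.459.
θ₂ = 360° × 28/29.530 = 341.3°, f₂ = (1 − cos θ₂)/2 = 0.026.
Change = f₂ − f₁ = -0.433 → -43 percentage points.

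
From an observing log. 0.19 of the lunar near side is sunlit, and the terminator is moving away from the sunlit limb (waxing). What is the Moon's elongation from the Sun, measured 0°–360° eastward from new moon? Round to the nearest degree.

52°

From f = (1 − cos θ)/2: cos θ = 1 − 2×0.19 = 0.620; arccos → 51.7°.
Waxing ⇒ before full, so θ = 51.7°.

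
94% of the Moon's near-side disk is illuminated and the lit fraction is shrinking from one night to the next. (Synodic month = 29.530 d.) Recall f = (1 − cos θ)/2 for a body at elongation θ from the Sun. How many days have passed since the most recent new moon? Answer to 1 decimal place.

17.1 days

From f = (1 − cos θ)/2: cos θ = 1 − 2×0.94 = -0.880; arccos → 151.6°.
Since the Moon is past full (waning), take the reflex angle: θ = 360° − 151.6° = 208.4°.
Age = 29.530 × 208.4°/360° ≈ 17.09 days.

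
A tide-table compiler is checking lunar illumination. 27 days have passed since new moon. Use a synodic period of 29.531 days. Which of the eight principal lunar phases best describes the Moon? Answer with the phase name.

At 27/29.531 of the cycle, θ ≈ 329° — the waning crescent range.

waning crescent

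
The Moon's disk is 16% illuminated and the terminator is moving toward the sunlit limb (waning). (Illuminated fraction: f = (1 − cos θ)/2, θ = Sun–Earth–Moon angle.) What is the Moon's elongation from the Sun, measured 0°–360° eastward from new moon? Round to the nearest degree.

313°

From f = (1 − cos θ)/2: cos θ = 1 − 2×0.16 = 0.680; arccos → 47.2°.
A waning Moon lies in 180°–360°, so θ = 360° − 47.2° = 312.8°.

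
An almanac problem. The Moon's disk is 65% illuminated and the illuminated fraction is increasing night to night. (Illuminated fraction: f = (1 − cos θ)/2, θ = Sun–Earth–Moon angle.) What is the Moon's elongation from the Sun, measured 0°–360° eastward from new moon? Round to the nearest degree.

107°

cos θ = 1 − 2f = -0.300, giving a principal value of 107.5°.
Waxing ⇒ before full, so θ = 107.5°.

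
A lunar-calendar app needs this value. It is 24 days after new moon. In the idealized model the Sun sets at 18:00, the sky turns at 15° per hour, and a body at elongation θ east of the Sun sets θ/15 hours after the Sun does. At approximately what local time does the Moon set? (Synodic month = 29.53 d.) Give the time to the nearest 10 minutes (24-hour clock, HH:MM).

13:30

Phase angle: θ = 360°·(24 d)/(29.53 d) = 292.6°.
At 15° of sky rotation per hour, 292.6° corresponds to a 19.51 h lag.
18:00 + 19.506 h ≈ 13:30 → 13:30 to the nearest ten minutes.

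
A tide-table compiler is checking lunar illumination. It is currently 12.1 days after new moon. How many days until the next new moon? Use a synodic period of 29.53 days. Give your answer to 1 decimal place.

17.4 days

One full lunation from the last new moon is 29.53 d; remaining = 29.53 − 12.1 = 17.430 d.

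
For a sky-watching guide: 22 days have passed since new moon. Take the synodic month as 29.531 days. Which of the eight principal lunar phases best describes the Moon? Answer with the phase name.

last quarter

At 22/29.531 of the cycle, θ ≈ 268° — the last quarter range.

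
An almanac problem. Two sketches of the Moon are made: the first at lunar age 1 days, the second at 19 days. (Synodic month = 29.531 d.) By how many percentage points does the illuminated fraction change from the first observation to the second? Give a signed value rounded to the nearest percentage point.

+80 pp

θ₁ = 360° × 1/29.531 = 12.2°, f₁ = (1 − cos θ₁)/2 = 0.011.
θ₂ = 360° × 19/29.531 = 231.6°, f₂ = (1 − cos θ₂)/2 = 0.810.
Change = f₂ − f₁ = +0.799 → +80 percentage points.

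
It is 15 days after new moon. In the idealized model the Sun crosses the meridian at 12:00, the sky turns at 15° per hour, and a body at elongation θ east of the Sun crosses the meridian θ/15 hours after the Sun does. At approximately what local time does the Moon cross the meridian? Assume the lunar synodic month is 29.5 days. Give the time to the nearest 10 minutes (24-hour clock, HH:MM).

00:10

Phase angle: θ = 360°·(15 d)/(29.5 d) = 183.1°.
At 15° of sky rotation per hour, 183.1° corresponds to a 12.20 h lag.
12:00 + 12.203 h ≈ 00:12 → 00:10 to the nearest ten minutes.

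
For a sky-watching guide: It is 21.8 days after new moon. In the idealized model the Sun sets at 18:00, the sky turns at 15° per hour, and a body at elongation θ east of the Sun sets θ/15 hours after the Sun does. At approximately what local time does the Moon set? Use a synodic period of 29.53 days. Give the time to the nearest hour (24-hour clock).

Phase angle: θ = 360°·(21.8 d)/(29.53 d) = 265.8°.
The Moon trails the Sun by θ/15 = 265.8/15 ≈ 17.72 hours.
18:00 + 17.72 h ≈ 11:43 → 12:00 to the nearest hour.

12:00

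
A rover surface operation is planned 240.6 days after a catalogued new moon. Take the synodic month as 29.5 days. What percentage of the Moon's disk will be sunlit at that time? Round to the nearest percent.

22%

240.6/29.5 = 8.156 lunations, so 8 complete cycles and 4.60 d into the next.
Phase angle: θ = 360°·(4.60 d)/(29.5 d) = 56.1°.
Illuminated fraction = (1 − cos 56.1°)/2 = (1 − 0.557)/2 ≈ 0.221, so 22%.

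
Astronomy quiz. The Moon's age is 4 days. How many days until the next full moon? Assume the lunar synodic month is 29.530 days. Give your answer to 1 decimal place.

Full moon occurs at elongation 180°, i.e. at age 29.530 × 180/360 = 14.765 d.
So 10.765 days remain (14.765 − 4).

10.8 days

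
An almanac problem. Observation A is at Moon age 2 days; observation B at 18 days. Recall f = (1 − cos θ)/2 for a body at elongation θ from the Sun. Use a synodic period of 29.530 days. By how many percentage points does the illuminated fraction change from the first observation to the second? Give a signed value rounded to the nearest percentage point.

+84 pp

First observation: θ = 360°·2/29.530 = 24.4°, so f = 0.045.
Second observation: θ = 219.4°, f = 0.886.
Δf = 0.886 − 0.045 = +0.842, i.e. +84 pp.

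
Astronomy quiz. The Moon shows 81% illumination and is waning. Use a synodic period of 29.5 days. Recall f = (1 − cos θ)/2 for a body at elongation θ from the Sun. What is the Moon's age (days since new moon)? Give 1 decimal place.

From f = (1 − cos θ)/2: cos θ = 1 − 2×0.81 = -0.620; arccos → 128.3°.
A waning Moon lies in 180°–360°, so θ = 360° − 128.3° = 231.7°.
That fraction of the synodic month is 231.7/360 × 29.5 d ≈ 18.99 d.

19.0 days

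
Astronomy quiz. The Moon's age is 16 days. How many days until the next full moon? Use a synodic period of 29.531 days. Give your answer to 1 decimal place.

Full moon is 0.5 of the way through the cycle: age 0.5 × 29.531 = 14.765 d.
This lunation's full moon (14.765 d) has passed, so add one period: 44.296 − 16 = 28.296 days.

28.3 days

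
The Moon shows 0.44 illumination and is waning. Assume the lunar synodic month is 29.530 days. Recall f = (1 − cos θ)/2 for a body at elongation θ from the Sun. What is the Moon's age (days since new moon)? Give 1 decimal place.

22.7 days

From f = (1 − cos θ)/2: cos θ = 1 − 2×0.44 = 0.120; arccos → 83.1°.
A waning Moon lies in 180°–360°, so θ = 360° − 83.1° = 276.9°.
Age = 29.530 × 276.9°/360° ≈ 22.71 days.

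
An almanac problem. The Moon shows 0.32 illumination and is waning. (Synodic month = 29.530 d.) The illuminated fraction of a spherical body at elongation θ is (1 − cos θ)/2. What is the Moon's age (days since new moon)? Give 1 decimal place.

23.9 days

Invert f = (1 − cos θ)/2 to get cos θ = 1 − 2(0.32) = 0.360, hence θ₀ = arccos 0.360 = 68.9°.
Waning ⇒ past full, so θ = 360° − 68.9° = 291.1°.
At 360°/29.530 d per day, 291.1° corresponds to 23.88 days.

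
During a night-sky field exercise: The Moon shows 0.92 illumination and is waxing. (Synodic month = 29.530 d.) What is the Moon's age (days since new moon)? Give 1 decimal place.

From f = (1 − cos θ)/2: cos θ = 1 − 2×0.92 = -0.840; arccos → 147.1°.
Before full moon the principal value applies: θ = 147.1°.
Age = 29.530 × 147.1°/360° ≈ 12.07 days.

12.1 days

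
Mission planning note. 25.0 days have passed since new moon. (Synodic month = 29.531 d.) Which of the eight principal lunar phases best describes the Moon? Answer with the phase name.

waning crescent

At 25.0/29.531 of the cycle, θ ≈ 305° — the waning crescent range.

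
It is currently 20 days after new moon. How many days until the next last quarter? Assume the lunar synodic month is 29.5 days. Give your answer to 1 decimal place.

2.1 days

Last quarter is 0.75 of the way through the cycle: age 0.75 × 29.5 = 22.125 d.
That is 22.125 − 20 = 2.125 days ahead.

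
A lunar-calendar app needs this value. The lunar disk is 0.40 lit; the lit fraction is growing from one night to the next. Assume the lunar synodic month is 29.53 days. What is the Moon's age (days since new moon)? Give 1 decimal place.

6.4 days

cos θ = 1 − 2f = 0.200, giving a principal value of 78.5°.
Waxing ⇒ before full, so θ = 78.5°.
At 360°/29.53 d per day, 78.5° corresponds to 6.44 days.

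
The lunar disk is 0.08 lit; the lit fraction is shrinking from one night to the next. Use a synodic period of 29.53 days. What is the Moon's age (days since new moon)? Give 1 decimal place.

Invert f = (1 − cos θ)/2 to get cos θ = 1 − 2(0.08) = 0.840, hence θ₀ = arccos 0.840 = 32.9°.
A waning Moon lies in 180°–360°, so θ = 360° − 32.9° = 327.1°.
At 360°/29.53 d per day, 327.1° corresponds to 26.83 days.

26.8 days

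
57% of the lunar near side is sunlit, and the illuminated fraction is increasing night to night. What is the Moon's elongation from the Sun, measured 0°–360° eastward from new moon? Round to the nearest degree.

Invert f = (1 − cos θ)/2 to get cos θ = 1 − 2(0.57) = -0.140, hence θ₀ = arccos -0.140 = 98.0°.
Before full moon the principal value applies: θ = 98.0°.

98°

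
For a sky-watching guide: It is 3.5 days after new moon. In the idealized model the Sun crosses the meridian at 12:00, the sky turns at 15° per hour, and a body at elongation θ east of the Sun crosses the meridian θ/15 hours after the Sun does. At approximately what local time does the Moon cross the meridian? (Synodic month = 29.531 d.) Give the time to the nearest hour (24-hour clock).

15:00

Phase angle: θ = 360°·(3.5 d)/(29.531 d) = 42.7°.
Delay after the Sun = 42.7° / (15°/h) ≈ 2.84 h.
12:00 + 2.84 h ≈ 14:51 → 15:00 to the nearest hour.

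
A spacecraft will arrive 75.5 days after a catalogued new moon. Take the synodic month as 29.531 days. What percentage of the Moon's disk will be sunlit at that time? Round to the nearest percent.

Reduce mod P: 75.5 − 2×29.531 = 16.44 d into the current lunation.
The Moon has covered 16.44/29.531 of its cycle, so θ ≈ 360° × 16.44/29.531 = 200.4°.
cos 200.4° = (-0.937), so f = (1 − (-0.937))/2 = 0.969, so 97%.

97%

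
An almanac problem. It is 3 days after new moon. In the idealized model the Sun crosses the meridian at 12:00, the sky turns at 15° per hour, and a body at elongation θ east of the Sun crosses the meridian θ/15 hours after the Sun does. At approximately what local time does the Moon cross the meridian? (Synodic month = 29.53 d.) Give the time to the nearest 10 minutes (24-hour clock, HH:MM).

Elongation θ = 360° × 3/29.53 ≈ 36.6°.
The Moon trails the Sun by θ/15 = 36.6/15 ≈ 2.44 hours.
12:00 + 2.438 h ≈ 14:26 → 14:30 to the nearest ten minutes.

14:30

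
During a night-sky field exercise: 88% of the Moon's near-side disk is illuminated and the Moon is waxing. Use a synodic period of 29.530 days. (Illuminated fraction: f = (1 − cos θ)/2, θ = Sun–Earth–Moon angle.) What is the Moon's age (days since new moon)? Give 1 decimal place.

11.4 days

Invert f = (1 − cos θ)/2 to get cos θ = 1 − 2(0.88) = -0.760, hence θ₀ = arccos -0.760 = 139.5°.
The Moon is waxing (0°–180°), so θ = 139.5° directly.
That fraction of the synodic month is 139.5/360 × 29.530 d ≈ 11.44 d.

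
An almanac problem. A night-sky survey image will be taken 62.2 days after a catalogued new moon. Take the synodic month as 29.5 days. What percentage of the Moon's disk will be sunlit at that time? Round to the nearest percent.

11%

62.2/29.5 = 2.108 lunations, so 2 complete cycles and 3.20 d into the next.
Elongation θ = 360° × 3.20/29.5 ≈ 39.1°.
With cos θ = 0.777, the lit fraction is (1 − 0.777)/2 ≈ 0.112, so 11%.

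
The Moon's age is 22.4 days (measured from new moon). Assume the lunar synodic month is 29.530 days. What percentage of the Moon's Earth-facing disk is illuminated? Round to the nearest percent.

47%

Elongation θ = 360° × 22.4/29.530 ≈ 273.1°.
cos 273.1° = 0.054, so f = (1 − 0.054)/2 = 0.473, so 47%.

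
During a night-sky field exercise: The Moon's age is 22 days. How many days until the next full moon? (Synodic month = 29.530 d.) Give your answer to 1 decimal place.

Full moon occurs at elongation 180°, i.e. at age 29.530 × 180/360 = 14.765 d.
This lunation's full moon (14.765 d) has passed, so add one period: 44.295 − 22 = 22.295 days.

22.3 days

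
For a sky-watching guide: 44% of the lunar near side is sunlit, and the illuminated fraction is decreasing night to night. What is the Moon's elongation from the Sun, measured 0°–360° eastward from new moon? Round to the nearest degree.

277°

From f = (1 − cos θ)/2: cos θ = 1 − 2×0.44 = 0.120; arccos → 83.1°.
Since the Moon is past full (waning), take the reflex angle: θ = 360° − 83.1° = 276.9°.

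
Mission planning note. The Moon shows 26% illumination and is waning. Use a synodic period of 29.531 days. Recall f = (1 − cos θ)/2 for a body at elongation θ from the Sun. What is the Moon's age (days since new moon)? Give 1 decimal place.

Invert f = (1 − cos θ)/2 to get cos θ = 1 − 2(0.26) = 0.480, hence θ₀ = arccos 0.480 = 61.3°.
Waning ⇒ past full, so θ = 360° − 61.3° = 298.7°.
That fraction of the synodic month is 298.7/360 × 29.531 d ≈ 24.50 d.

24.5 days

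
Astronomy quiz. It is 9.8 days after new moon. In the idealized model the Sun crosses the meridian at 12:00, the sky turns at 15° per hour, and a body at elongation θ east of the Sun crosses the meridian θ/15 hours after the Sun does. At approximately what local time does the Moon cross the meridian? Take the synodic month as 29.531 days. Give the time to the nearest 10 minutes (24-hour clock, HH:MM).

Phase angle: θ = 360°·(9.8 d)/(29.531 d) = 119.5°.
Delay after the Sun = 119.5° / (15°/h) ≈ 7.96 h.
12:00 + 7.965 h ≈ 19:58 → 20:00 to the nearest ten minutes.

20:00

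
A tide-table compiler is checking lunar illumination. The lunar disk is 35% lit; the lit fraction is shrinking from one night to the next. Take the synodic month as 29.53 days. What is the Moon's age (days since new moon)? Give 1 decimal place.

Invert f = (1 − cos θ)/2 to get cos θ = 1 − 2(0.35) = 0.300, hence θ₀ = arccos 0.300 = 72.5°.
Since the Moon is past full (waning), take the reflex angle: θ = 360° − 72.5° = 287.5°.
At 360°/29.53 d per day, 287.5° corresponds to 23.58 days.

23.6 days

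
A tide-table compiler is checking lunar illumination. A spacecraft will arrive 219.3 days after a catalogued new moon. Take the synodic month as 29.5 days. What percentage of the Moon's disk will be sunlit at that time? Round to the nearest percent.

Reduce mod P: 219.3 − 7×29.5 = 12.80 d into the current lunation.
The Moon has covered 12.80/29.5 of its cycle, so θ ≈ 360° × 12.80/29.5 = 156.2°.
cos 156.2° = (-0.915), so f = (1 − (-0.915))/2 = 0.957, so 96%.

96%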